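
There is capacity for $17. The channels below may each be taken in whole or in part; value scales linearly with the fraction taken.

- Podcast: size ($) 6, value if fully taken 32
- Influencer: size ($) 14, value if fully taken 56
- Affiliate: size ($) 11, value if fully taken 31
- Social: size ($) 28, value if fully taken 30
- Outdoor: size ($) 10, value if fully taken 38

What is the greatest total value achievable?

Sort by value density: Podcast 32/6≈5.33, Influencer 56/14≈4, Outdoor 38/10≈3.8, Affiliate 31/11≈2.82, Social 30/28≈1.07.
All 6 $ of Podcast fit (value 32) → 11 remain.
Only 11 $ remain; take 11/14 of Influencer for value 56×11/14 = 44.
Total value = 76.

76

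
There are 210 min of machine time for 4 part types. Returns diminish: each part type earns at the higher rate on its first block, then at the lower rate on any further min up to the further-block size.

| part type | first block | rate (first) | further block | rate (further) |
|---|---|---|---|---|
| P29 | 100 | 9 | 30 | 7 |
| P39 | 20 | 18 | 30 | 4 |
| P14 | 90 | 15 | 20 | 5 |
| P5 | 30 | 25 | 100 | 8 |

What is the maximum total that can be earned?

Rank every tier by rate: P5/T1 25 > P39/T1 18 > P14/T1 15 > P29/T1 9 > P5/T2 8 > P29/T2 7 > P14/T2 5 > P39/T2 4.
Fill P5 T1 block (30 at 25) — 180 left.
P39 T1 at 18: fill all 20 — 160 left.
Fill P14 T1 block (90 at 15) — 70 left.
P29/T1: +70 of 100 at 9; pool empty.
Total = 25×30 + 18×20 + 15×90 + 9×70 = 3090.

3090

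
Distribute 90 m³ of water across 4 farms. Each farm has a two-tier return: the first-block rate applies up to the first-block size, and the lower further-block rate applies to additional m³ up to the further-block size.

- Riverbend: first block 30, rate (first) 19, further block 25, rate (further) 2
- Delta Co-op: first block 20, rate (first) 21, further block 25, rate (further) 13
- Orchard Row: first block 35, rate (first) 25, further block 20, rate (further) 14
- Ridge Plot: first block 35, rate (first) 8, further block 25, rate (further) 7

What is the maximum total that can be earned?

1935

Treat each block as its own option and order by rate: Orchard Row/first 25 > Delta Co-op/first 21 > Riverbend/first 19 > Orchard Row/second 14 > Delta Co-op/second 13 > Ridge Plot/first 8 > Ridge Plot/second 7 > Riverbend/second 2.
Orchard Row first at 25: fill all 35 — 55 left.
Delta Co-op first at 21: fill all 20 — 35 left.
Fill Riverbend first block (30 at 19) — 5 left.
Orchard Row second at 14: only 5 left, fill 5.
Total = 25×35 + 21×20 + 19×30 + 14×5 = 1935.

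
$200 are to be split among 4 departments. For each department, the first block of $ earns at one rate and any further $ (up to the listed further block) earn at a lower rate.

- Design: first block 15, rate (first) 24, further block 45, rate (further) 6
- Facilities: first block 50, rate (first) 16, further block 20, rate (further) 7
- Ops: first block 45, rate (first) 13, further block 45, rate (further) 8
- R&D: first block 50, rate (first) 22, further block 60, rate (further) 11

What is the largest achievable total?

3285

Treat each block as its own option and order by rate: Design/tier1 24 > R&D/tier1 22 > Facilities/tier1 16 > Ops/tier1 13 > R&D/tier2 11 > Ops/tier2 8 > Facilities/tier2 7 > Design/tier2 6.
Fill Design tier1 block (15 at 24) — 185 left.
R&D tier1 at 22: fill all 50 — 135 left.
Facilities tier1 at 16: fill all 50 — 85 left.
Fill Ops tier1 block (45 at 13) — 40 left.
R&D tier2 at 11: only 40 left, fill 40.
Total = 24×15 + 22×50 + 16×50 + 13×45 + 11×40 = 3285.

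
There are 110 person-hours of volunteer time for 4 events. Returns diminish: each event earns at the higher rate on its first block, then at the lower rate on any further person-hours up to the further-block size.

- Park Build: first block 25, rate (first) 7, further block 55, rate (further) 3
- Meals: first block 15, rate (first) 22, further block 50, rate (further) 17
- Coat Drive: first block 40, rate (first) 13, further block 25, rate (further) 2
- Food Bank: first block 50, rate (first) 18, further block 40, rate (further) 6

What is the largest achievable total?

1995

Order all 8 blocks by rate: Meals/first 22 > Food Bank/first 18 > Meals/second 17 > Coat Drive/first 13 > Park Build/first 7 > Food Bank/second 6 > Park Build/second 3 > Coat Drive/second 2.
Fill Meals first block (15 at 22) ; 95 left.
Food Bank/first (18): +50 ; 45 left.
45 remain; put them into Meals second at 17.
Total = 22×15 + 18×50 + 17×45 = 1995.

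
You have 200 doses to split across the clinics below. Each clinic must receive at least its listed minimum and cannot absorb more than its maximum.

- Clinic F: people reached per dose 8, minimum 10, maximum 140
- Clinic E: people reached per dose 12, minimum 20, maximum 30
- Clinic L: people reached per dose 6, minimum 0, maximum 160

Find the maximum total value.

1660

Meeting every minimum uses 10+20+0 = 30 doses, leaving 170.
Highest people reached per dose first: Clinic E 12 > Clinic F 8 > Clinic L 6.
Clinic E takes 10 more to reach its cap of 30 ; 160 left.
Clinic F: +130 to 140 (cap) ; 30 left.
Only 30 left; Clinic L takes them to reach 30.
Total = 8×140 + 12×30 + 6×30 = 1660.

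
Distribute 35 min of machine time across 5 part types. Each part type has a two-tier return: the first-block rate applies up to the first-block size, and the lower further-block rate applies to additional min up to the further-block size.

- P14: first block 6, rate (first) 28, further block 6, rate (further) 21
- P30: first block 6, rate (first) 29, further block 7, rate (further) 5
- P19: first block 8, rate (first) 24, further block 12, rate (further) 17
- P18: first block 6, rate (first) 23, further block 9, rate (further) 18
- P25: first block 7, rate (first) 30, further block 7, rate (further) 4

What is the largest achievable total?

924

Order all 10 blocks by rate: P25/T1 30 > P30/T1 29 > P14/T1 28 > P19/T1 24 > P18/T1 23 > P14/T2 21 > P18/T2 18 > P19/T2 17 > P30/T2 5 > P25/T2 4.
P25/T1 (30): +7 — 28 left.
Fill P30 T1 block (6 at 29) — 22 left.
P14/T1 (28): +6 — 16 left.
P19/T1 (24): +8 — 8 left.
P18 T1 at 23: fill all 6 — 2 left.
2 remain; put them into P14 T2 at 21.
Total = 30×7 + 29×6 + 28×6 + 24×8 + 23×6 + 21×2 = 924.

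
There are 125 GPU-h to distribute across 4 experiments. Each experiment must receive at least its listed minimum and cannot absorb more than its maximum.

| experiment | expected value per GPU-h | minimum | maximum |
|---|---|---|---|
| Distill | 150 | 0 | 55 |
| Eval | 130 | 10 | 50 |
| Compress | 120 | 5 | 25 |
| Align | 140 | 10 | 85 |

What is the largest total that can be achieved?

17850

Meeting every minimum uses 0+10+5+10 = 25 GPU-h, leaving 100.
Order the experiments by expected value per GPU-h: Distill 150 > Align 140 > Eval 130 > Compress 120.
Give Distill 55 more to hit its cap of 55 — 45 left.
Only 45 left; Align takes them to reach 55.
Total = 150×55 + 130×10 + 120×5 + 140×55 = 17850.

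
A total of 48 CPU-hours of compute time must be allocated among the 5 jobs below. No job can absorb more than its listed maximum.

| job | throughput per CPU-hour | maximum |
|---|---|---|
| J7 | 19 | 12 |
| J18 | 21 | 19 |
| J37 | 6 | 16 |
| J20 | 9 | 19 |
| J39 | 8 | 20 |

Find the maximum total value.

Rank by throughput per CPU-hour: J18 21 > J7 19 > J20 9 > J39 8 > J37 6.
Give J18 19 to hit its cap of 19 ; 29 left.
J7 takes 12 to reach its cap of 12 ; 17 left.
Only 17 left; J20 takes them to reach 17.
Total = 19×12 + 21×19 + 9×17 = 780.

780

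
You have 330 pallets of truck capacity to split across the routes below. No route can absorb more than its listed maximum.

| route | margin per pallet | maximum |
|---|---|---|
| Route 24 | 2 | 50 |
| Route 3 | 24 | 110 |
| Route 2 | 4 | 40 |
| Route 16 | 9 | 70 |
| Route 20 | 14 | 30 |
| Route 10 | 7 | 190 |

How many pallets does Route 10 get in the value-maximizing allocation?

120

Rank by margin per pallet: Route 3 24 > Route 20 14 > Route 16 9 > Route 10 7 > Route 2 4 > Route 24 2.
Route 3: +110 to 110 (cap) → 220 left.
Route 20: +30 to 30 (cap) → 190 left.
Route 16 takes 70 to reach its cap of 70 → 120 left.
Only 120 left; Route 10 takes them to reach 120.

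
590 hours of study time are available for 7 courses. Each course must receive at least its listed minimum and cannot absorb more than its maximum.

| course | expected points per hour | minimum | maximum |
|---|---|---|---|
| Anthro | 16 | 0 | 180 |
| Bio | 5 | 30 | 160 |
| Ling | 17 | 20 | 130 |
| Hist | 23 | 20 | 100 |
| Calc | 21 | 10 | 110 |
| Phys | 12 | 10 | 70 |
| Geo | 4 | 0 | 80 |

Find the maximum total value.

Meeting every minimum uses 0+30+20+20+10+10+0 = 90 hours, leaving 500.
Rank by expected points per hour: Hist 23 > Calc 21 > Ling 17 > Anthro 16 > Phys 12 > Bio 5 > Geo 4.
Hist takes 80 more to reach its cap of 100 — 420 left.
Calc: +100 to 110 (cap) — 320 left.
Ling takes 110 more to reach its cap of 130 — 210 left.
Anthro takes 180 more to reach its cap of 180 — 30 left.
Phys: +30 (room for 60) → 40. Pool exhausted.
Total = 16×180 + 5×30 + 17×130 + 23×100 + 21×110 + 12×40 = 10330.

10330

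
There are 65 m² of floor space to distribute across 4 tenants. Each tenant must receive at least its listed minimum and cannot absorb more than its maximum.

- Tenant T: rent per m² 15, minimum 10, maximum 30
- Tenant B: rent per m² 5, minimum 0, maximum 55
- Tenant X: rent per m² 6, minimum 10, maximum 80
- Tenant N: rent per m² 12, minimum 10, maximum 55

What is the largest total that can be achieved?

810

Meeting every minimum uses 10+0+10+10 = 30 m², leaving 35.
Highest rent per m² first: Tenant T 15 > Tenant N 12 > Tenant X 6 > Tenant B 5.
Tenant T takes 20 more to reach its cap of 30 ; 15 left.
Tenant N: +15 (room for 45) → 25. Pool exhausted.
Total = 15×30 + 6×10 + 12×25 = 810.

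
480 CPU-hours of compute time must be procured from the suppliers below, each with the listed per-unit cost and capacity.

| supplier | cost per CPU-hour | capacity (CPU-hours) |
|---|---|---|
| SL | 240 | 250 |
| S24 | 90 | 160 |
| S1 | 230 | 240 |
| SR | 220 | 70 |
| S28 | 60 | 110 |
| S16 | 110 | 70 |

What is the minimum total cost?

60200

Use suppliers in increasing cost order.
Take 110 from S28 at 60 — need 370 more.
S24 at 90: take all 160 CPU-hours — 210 still needed.
Take 70 from S16 at 110 — need 140 more.
SR (220): use full 70 — 70 CPU-hours to go.
S1 (230): take the remaining 70 — done.
SL: unused.
Cost = 110×60 + 160×90 + 70×110 + 70×220 + 70×230 = 60200.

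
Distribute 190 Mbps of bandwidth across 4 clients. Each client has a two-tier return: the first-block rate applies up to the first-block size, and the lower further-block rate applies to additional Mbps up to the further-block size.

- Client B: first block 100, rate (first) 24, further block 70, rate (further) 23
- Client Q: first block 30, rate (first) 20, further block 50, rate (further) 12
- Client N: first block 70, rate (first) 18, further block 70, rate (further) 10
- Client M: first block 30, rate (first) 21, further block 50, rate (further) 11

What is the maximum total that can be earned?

Rank every tier by rate: Client B/first 24 > Client B/second 23 > Client M/first 21 > Client Q/first 20 > Client N/first 18 > Client Q/second 12 > Client M/second 11 > Client N/second 10.
Client B first at 24: fill all 100 ; 90 left.
Client B/second (23): +70 ; 20 left.
Client M/first: +20 of 30 at 21; pool empty.
Total = 24×100 + 23×70 + 21×20 = 4430.

4430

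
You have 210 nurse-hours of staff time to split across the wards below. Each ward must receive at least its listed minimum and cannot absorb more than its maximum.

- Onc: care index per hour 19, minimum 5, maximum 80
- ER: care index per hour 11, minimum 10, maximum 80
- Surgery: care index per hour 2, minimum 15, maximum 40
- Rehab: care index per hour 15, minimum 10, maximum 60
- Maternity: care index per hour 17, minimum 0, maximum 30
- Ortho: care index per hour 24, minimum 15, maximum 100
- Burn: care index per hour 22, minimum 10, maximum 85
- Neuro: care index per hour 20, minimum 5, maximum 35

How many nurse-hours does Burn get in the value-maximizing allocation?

Meeting every minimum uses 5+10+15+10+0+15+10+5 = 70 nurse-hours, leaving 140.
Order the wards by care index per hour: Ortho 24 > Burn 22 > Neuro 20 > Onc 19 > Maternity 17 > Rehab 15 > ER 11 > Surgery 2.
Ortho takes 85 more to reach its cap of 100 ; 55 left.
Burn has room for 75 more but only 55 remain, so it gets 65.

65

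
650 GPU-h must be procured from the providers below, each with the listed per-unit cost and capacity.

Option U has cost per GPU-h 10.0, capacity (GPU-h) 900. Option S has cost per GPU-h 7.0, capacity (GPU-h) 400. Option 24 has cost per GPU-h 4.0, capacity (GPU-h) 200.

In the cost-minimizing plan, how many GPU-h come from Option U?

Cheapest first:
Take 200 from Option 24 at 4.0 → need 450 more.
Option S (7.0): use full 400 → 50 GPU-h to go.
Take 50 from Option U at 10.0 to finish.

50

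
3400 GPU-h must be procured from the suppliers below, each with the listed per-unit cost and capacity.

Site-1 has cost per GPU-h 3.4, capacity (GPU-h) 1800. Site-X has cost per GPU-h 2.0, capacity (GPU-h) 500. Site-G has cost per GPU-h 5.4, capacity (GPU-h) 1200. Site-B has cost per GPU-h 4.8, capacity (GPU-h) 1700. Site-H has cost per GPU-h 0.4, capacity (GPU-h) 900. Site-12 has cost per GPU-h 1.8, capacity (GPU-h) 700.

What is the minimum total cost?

7040

Cheapest first:
Site-H at 0.4: take all 900 GPU-h → 2500 still needed.
Site-12 at 1.8: take all 700 GPU-h → 1800 still needed.
Site-X at 2.0: take all 500 GPU-h → 1300 still needed.
Site-1 (3.4): take the remaining 1300 → done.
Site-B, Site-G: unused.
Cost = 900×0.4 + 700×1.8 + 500×2.0 + 1300×3.4 = 7040.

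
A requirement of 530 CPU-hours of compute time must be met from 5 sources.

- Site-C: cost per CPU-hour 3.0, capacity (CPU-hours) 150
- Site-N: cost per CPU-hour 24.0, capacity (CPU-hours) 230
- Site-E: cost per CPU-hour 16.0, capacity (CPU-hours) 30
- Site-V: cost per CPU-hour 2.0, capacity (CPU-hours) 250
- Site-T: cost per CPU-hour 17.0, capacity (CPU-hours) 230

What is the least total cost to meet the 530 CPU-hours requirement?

3130

Use sources in increasing cost order.
Take 250 from Site-V at 2.0 ; need 280 more.
Site-C at 3.0: take all 150 CPU-hours ; 130 still needed.
Site-E (16.0): use full 30 ; 100 CPU-hours to go.
Site-T (17.0): take the remaining 100 ; done.
Site-N: unused.
Cost = 250×2.0 + 150×3.0 + 30×16.0 + 100×17.0 = 3130.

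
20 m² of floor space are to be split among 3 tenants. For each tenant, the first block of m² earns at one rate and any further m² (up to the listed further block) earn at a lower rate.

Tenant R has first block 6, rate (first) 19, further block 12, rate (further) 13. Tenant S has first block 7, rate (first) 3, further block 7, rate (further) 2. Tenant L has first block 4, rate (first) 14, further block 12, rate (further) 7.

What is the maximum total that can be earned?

300

Rank every tier by rate: Tenant R/tier1 19 > Tenant L/tier1 14 > Tenant R/tier2 13 > Tenant L/tier2 7 > Tenant S/tier1 3 > Tenant S/tier2 2.
Tenant R/tier1 (19): +6 ; 14 left.
Tenant L/tier1 (14): +4 ; 10 left.
10 remain; put them into Tenant R tier2 at 13.
Total = 19×6 + 14×4 + 13×10 = 300.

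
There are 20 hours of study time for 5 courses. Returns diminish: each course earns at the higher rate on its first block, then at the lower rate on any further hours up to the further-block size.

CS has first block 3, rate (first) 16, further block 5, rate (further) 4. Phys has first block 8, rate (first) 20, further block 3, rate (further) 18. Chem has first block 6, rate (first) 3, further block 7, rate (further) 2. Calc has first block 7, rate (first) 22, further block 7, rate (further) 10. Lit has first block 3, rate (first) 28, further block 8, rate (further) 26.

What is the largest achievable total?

Rank every tier by rate: Lit/first 28 > Lit/second 26 > Calc/first 22 > Phys/first 20 > Phys/second 18 > CS/first 16 > Calc/second 10 > CS/second 4 > Chem/first 3 > Chem/second 2.
Fill Lit first block (3 at 28) → 17 left.
Fill Lit second block (8 at 26) → 9 left.
Fill Calc first block (7 at 22) → 2 left.
Phys first at 20: only 2 left, fill 2.
Total = 28×3 + 26×8 + 22×7 + 20×2 = 486.

486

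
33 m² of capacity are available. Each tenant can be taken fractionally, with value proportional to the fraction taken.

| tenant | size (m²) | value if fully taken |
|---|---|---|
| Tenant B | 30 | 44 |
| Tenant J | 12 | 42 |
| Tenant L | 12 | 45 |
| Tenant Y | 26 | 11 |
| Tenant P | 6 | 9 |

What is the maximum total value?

Rank by value-to-size ratio: Tenant L 45/12≈3.75, Tenant J 42/12≈3.5, Tenant P 9/6≈1.5, Tenant B 44/30≈1.47, Tenant Y 11/26≈0.423.
Tenant L: take in full, 12 m² for value 45 ; 21 left.
Tenant J: take in full, 12 m² for value 42 ; 9 left.
All 6 m² of Tenant P fit (value 9) ; 3 remain.
3 m² left: a 3/30 share of Tenant B gives 44×3/30 = 4.4.
Total value = 100.4.

100.4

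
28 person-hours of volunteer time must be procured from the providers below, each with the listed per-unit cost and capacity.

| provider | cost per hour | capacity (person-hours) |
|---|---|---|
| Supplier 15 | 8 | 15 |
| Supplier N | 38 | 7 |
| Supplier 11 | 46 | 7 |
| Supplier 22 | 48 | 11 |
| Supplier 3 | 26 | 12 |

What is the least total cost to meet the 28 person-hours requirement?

470

Cheapest first:
Supplier 15 (8): use full 15 — 13 person-hours to go.
Take 12 from Supplier 3 at 26 — need 1 more.
Take 1 from Supplier N at 38 to finish.
Supplier 11, Supplier 22: unused.
Cost = 15×8 + 12×26 + 1×38 = 470.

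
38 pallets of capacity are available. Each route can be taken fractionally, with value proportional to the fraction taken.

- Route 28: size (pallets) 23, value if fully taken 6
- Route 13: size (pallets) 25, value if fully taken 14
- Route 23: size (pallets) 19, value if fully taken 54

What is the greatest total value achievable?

Sort by value density: Route 23 54/19≈2.84, Route 13 14/25≈0.56, Route 28 6/23≈0.261.
Take all of Route 23 (19 pallets, value 54) — 19 pallets left.
Only 19 pallets remain; take 19/25 of Route 13 for value 14×19/25 = 10.64.
Total value = 64.64.

64.64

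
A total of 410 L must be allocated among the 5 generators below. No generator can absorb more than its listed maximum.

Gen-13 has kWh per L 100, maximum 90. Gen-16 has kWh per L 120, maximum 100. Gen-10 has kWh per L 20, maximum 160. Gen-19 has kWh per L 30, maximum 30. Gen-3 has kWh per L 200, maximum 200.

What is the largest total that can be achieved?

61600

Order the generators by kWh per L: Gen-3 200 > Gen-16 120 > Gen-13 100 > Gen-19 30 > Gen-10 20.
Gen-3: +200 to 200 (cap) → 210 left.
Give Gen-16 100 to hit its cap of 100 → 110 left.
Gen-13: +90 to 90 (cap) → 20 left.
Gen-19: +20 (room for 30) → 20. Pool exhausted.
Total = 100×90 + 120×100 + 30×20 + 200×200 = 61600.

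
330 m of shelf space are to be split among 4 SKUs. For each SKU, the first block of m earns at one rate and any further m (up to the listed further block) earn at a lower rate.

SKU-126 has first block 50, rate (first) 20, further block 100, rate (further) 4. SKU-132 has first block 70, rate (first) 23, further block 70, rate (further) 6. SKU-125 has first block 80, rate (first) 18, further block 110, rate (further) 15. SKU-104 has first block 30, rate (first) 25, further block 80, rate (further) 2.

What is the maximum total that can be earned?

Rank every tier by rate: SKU-104/T1 25 > SKU-132/T1 23 > SKU-126/T1 20 > SKU-125/T1 18 > SKU-125/T2 15 > SKU-132/T2 6 > SKU-126/T2 4 > SKU-104/T2 2.
SKU-104/T1 (25): +30 → 300 left.
SKU-132/T1 (23): +70 → 230 left.
Fill SKU-126 T1 block (50 at 20) → 180 left.
SKU-125 T1 at 18: fill all 80 → 100 left.
SKU-125 T2 at 15: only 100 left, fill 100.
Total = 25×30 + 23×70 + 20×50 + 18×80 + 15×100 = 6300.

6300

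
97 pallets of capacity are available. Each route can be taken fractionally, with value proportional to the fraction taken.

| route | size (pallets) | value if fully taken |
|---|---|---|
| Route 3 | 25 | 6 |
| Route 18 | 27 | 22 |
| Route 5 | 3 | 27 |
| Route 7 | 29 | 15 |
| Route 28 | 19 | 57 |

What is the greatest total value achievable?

Rank by value-to-size ratio: Route 5 27/3≈9, Route 28 57/19≈3, Route 18 22/27≈0.815, Route 7 15/29≈0.517, Route 3 6/25≈0.24.
Take all of Route 5 (3 pallets, value 27) — 94 pallets left.
All 19 pallets of Route 28 fit (value 57) — 75 remain.
Take all of Route 18 (27 pallets, value 22) — 48 pallets left.
Take all of Route 7 (29 pallets, value 15) — 19 pallets left.
19 pallets left: a 19/25 share of Route 3 gives 6×19/25 = 4.56.
Total value = 125.56.

125.56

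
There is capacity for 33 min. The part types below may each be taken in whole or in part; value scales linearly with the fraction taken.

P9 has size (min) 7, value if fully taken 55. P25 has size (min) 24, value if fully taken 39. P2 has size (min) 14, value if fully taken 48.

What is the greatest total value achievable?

Best value per unit of size first: P9 55/7≈7.86, P2 48/14≈3.43, P25 39/24≈1.62.
Take all of P9 (7 min, value 55) → 26 min left.
P2: take in full, 14 min for value 48 → 12 left.
Only 12 min remain; take 12/24 of P25 for value 39×12/24 = 19.5.
Total value = 122.5.

122.5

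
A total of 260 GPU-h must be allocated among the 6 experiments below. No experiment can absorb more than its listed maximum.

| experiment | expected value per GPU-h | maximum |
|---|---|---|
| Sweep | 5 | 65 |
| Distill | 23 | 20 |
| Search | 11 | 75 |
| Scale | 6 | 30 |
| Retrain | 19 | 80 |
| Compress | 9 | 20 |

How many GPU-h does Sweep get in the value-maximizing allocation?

Order the experiments by expected value per GPU-h: Distill 23 > Retrain 19 > Search 11 > Compress 9 > Scale 6 > Sweep 5.
Give Distill 20 to hit its cap of 20 ; 240 left.
Give Retrain 80 to hit its cap of 80 ; 160 left.
Give Search 75 to hit its cap of 75 ; 85 left.
Give Compress 20 to hit its cap of 20 ; 65 left.
Scale: +30 to 30 (cap) ; 35 left.
Sweep has room for 65 but only 35 remain, so it gets 35.

35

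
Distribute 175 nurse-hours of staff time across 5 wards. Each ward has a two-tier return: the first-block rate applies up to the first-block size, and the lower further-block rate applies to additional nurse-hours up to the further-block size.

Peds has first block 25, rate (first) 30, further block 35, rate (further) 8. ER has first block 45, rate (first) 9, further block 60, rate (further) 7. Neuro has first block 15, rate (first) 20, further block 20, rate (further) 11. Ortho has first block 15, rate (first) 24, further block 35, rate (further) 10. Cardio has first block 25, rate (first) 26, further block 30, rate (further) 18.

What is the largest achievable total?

3260

Order all 10 blocks by rate: Peds/tier1 30 > Cardio/tier1 26 > Ortho/tier1 24 > Neuro/tier1 20 > Cardio/tier2 18 > Neuro/tier2 11 > Ortho/tier2 10 > ER/tier1 9 > Peds/tier2 8 > ER/tier2 7.
Peds tier1 at 30: fill all 25 ; 150 left.
Cardio/tier1 (26): +25 ; 125 left.
Ortho tier1 at 24: fill all 15 ; 110 left.
Fill Neuro tier1 block (15 at 20) ; 95 left.
Cardio/tier2 (18): +30 ; 65 left.
Neuro tier2 at 11: fill all 20 ; 45 left.
Ortho tier2 at 10: fill all 35 ; 10 left.
ER/tier1: +10 of 45 at 9; pool empty.
Total = 30×25 + 26×25 + 24×15 + 20×15 + 18×30 + 11×20 + 10×35 + 9×10 = 3260.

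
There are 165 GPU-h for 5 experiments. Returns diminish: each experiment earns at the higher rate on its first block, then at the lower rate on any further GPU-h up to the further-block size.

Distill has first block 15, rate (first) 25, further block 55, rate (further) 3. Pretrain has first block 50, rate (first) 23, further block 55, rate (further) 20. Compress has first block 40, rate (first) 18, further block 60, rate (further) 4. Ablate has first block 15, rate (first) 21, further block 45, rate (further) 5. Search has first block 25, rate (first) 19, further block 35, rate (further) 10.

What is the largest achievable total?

Rank every tier by rate: Distill/tier1 25 > Pretrain/tier1 23 > Ablate/tier1 21 > Pretrain/tier2 20 > Search/tier1 19 > Compress/tier1 18 > Search/tier2 10 > Ablate/tier2 5 > Compress/tier2 4 > Distill/tier2 3.
Distill/tier1 (25): +15 ; 150 left.
Pretrain tier1 at 23: fill all 50 ; 100 left.
Ablate/tier1 (21): +15 ; 85 left.
Pretrain tier2 at 20: fill all 55 ; 30 left.
Search/tier1 (19): +25 ; 5 left.
5 remain; put them into Compress tier1 at 18.
Total = 25×15 + 23×50 + 21×15 + 20×55 + 19×25 + 18×5 = 3505.

3505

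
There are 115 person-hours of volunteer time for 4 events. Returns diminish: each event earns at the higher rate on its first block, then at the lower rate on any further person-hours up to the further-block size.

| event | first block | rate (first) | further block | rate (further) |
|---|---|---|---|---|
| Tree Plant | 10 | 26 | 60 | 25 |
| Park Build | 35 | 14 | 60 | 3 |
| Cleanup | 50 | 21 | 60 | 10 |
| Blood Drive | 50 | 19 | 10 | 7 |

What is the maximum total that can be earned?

2705

Treat each block as its own option and order by rate: Tree Plant/tier1 26 > Tree Plant/tier2 25 > Cleanup/tier1 21 > Blood Drive/tier1 19 > Park Build/tier1 14 > Cleanup/tier2 10 > Blood Drive/tier2 7 > Park Build/tier2 3.
Tree Plant tier1 at 26: fill all 10 — 105 left.
Tree Plant tier2 at 25: fill all 60 — 45 left.
Cleanup tier1 at 21: only 45 left, fill 45.
Total = 26×10 + 25×60 + 21×45 = 2705.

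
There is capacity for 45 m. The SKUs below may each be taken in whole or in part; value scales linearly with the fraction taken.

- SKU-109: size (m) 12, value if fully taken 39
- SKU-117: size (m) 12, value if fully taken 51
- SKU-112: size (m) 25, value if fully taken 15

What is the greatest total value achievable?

102.6

Best value per unit of size first: SKU-117 51/12≈4.25, SKU-109 39/12≈3.25, SKU-112 15/25≈0.6.
SKU-117: take in full, 12 m for value 51 ; 33 left.
SKU-109: take in full, 12 m for value 39 ; 21 left.
Fill the last 21 m with part of SKU-112: 21/25 of it earns 12.6.
Total value = 102.6.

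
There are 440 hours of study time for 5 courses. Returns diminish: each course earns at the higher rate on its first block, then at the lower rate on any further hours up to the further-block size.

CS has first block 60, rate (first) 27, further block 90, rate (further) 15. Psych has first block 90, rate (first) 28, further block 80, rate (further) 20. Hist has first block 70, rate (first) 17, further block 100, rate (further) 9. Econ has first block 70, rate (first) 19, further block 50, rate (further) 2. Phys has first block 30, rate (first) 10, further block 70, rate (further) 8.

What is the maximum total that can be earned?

Treat each block as its own option and order by rate: Psych/tier1 28 > CS/tier1 27 > Psych/tier2 20 > Econ/tier1 19 > Hist/tier1 17 > CS/tier2 15 > Phys/tier1 10 > Hist/tier2 9 > Phys/tier2 8 > Econ/tier2 2.
Psych/tier1 (28): +90 ; 350 left.
CS/tier1 (27): +60 ; 290 left.
Psych/tier2 (20): +80 ; 210 left.
Econ/tier1 (19): +70 ; 140 left.
Hist/tier1 (17): +70 ; 70 left.
CS tier2 at 15: only 70 left, fill 70.
Total = 28×90 + 27×60 + 20×80 + 19×70 + 17×70 + 15×70 = 9310.

9310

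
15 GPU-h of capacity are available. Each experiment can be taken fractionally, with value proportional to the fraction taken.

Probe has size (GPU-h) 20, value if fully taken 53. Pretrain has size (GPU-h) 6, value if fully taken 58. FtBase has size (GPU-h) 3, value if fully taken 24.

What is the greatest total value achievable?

Sort by value density: Pretrain 58/6≈9.67, FtBase 24/3≈8, Probe 53/20≈2.65.
Pretrain: take in full, 6 GPU-h for value 58 → 9 left.
All 3 GPU-h of FtBase fit (value 24) → 6 remain.
Only 6 GPU-h remain; take 6/20 of Probe for value 53×6/20 = 15.9.
Total value = 97.9.

97.9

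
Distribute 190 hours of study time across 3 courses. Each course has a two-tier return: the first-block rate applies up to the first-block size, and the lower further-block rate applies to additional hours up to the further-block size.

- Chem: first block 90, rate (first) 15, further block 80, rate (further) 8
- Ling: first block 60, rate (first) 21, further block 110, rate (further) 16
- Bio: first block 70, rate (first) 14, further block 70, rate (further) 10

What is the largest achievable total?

3320

Rank every tier by rate: Ling/T1 21 > Ling/T2 16 > Chem/T1 15 > Bio/T1 14 > Bio/T2 10 > Chem/T2 8.
Fill Ling T1 block (60 at 21) — 130 left.
Fill Ling T2 block (110 at 16) — 20 left.
Chem/T1: +20 of 90 at 15; pool empty.
Total = 21×60 + 16×110 + 15×20 = 3320.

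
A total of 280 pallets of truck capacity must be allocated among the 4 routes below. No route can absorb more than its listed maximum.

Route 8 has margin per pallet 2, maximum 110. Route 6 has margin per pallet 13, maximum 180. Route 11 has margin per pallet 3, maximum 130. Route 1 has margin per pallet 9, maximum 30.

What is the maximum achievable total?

Rank by margin per pallet: Route 6 13 > Route 1 9 > Route 11 3 > Route 8 2.
Route 6: +180 to 180 (cap) → 100 left.
Route 1: +30 to 30 (cap) → 70 left.
Route 11 has room for 130 but only 70 remain, so it gets 70.
Total = 13×180 + 3×70 + 9×30 = 2820.

2820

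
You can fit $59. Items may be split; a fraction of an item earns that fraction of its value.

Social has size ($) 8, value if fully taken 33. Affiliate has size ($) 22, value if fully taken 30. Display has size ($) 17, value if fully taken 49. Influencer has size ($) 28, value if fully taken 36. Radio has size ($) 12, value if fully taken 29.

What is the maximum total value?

141

Best value per unit of size first: Social 33/8≈4.12, Display 49/17≈2.88, Radio 29/12≈2.42, Affiliate 30/22≈1.36, Influencer 36/28≈1.29.
Take all of Social (8 $, value 33) — 51 $ left.
Take all of Display (17 $, value 49) — 34 $ left.
All 12 $ of Radio fit (value 29) — 22 remain.
All 22 $ of Affiliate fit (value 30) — 0 remain.
Total value = 141.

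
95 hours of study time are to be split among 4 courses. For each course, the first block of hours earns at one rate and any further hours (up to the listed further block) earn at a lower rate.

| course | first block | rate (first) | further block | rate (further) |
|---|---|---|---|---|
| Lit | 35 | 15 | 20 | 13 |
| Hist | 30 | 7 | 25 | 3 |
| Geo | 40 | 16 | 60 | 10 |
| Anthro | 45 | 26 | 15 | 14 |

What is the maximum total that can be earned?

Order all 8 blocks by rate: Anthro/tier1 26 > Geo/tier1 16 > Lit/tier1 15 > Anthro/tier2 14 > Lit/tier2 13 > Geo/tier2 10 > Hist/tier1 7 > Hist/tier2 3.
Anthro tier1 at 26: fill all 45 — 50 left.
Geo tier1 at 16: fill all 40 — 10 left.
Lit tier1 at 15: only 10 left, fill 10.
Total = 26×45 + 16×40 + 15×10 = 1960.

1960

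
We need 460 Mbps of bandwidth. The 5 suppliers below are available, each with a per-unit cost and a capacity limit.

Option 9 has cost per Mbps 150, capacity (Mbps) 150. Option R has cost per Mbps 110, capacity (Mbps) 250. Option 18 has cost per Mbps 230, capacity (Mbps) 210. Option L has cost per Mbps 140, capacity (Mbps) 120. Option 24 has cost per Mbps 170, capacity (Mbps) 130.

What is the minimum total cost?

57800

Fill from the cheapest supplier first.
Take 250 from Option R at 110 ; need 210 more.
Option L at 140: take all 120 Mbps ; 90 still needed.
Option 9 (150): take the remaining 90 ; done.
Option 24, Option 18: unused.
Cost = 250×110 + 120×140 + 90×150 = 57800.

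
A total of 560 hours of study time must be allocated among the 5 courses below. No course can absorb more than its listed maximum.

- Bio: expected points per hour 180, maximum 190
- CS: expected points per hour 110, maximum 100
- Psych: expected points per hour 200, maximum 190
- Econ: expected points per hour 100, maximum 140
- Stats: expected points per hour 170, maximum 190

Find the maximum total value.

Highest expected points per hour first: Psych 200 > Bio 180 > Stats 170 > CS 110 > Econ 100.
Psych: +190 to 190 (cap) — 370 left.
Bio takes 190 to reach its cap of 190 — 180 left.
Only 180 left; Stats takes them to reach 180.
Total = 180×190 + 200×190 + 170×180 = 102800.

102800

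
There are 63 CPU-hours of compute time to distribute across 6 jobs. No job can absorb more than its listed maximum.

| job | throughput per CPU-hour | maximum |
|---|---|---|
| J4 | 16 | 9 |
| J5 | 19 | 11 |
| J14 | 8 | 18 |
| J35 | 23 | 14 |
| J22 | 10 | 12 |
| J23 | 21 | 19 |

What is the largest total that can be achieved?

1174

Order the jobs by throughput per CPU-hour: J35 23 > J23 21 > J5 19 > J4 16 > J22 10 > J14 8.
J35 takes 14 to reach its cap of 14 — 49 left.
J23 takes 19 to reach its cap of 19 — 30 left.
Give J5 11 to hit its cap of 11 — 19 left.
Give J4 9 to hit its cap of 9 — 10 left.
Only 10 left; J22 takes them to reach 10.
Total = 16×9 + 19×11 + 23×14 + 10×10 + 21×19 = 1174.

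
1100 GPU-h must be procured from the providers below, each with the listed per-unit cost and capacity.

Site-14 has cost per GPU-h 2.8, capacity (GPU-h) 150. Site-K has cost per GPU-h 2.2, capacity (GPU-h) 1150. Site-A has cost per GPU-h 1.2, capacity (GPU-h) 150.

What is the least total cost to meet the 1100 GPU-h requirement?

2270

Fill from the cheapest provider first.
Site-A (1.2): use full 150 ; 950 GPU-h to go.
Take 950 from Site-K at 2.2 to finish.
Site-14: unused.
Cost = 150×1.2 + 950×2.2 = 2270.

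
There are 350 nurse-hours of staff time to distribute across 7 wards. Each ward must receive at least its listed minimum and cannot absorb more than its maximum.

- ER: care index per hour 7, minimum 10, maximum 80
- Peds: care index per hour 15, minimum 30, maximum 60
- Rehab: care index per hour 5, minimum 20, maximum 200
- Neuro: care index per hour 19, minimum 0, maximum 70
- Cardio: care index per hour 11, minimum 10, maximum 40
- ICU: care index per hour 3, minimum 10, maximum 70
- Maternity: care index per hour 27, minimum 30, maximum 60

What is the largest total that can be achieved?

5030

Meeting every minimum uses 10+30+20+0+10+10+30 = 110 nurse-hours, leaving 240.
Highest care index per hour first: Maternity 27 > Neuro 19 > Peds 15 > Cardio 11 > ER 7 > Rehab 5 > ICU 3.
Maternity: +30 to 60 (cap) — 210 left.
Neuro takes 70 more to reach its cap of 70 — 140 left.
Peds: +30 to 60 (cap) — 110 left.
Give Cardio 30 more to hit its cap of 40 — 80 left.
Give ER 70 more to hit its cap of 80 — 10 left.
Rehab: +10 (room for 180) → 30. Pool exhausted.
Total = 7×80 + 15×60 + 5×30 + 19×70 + 11×40 + 3×10 + 27×60 = 5030.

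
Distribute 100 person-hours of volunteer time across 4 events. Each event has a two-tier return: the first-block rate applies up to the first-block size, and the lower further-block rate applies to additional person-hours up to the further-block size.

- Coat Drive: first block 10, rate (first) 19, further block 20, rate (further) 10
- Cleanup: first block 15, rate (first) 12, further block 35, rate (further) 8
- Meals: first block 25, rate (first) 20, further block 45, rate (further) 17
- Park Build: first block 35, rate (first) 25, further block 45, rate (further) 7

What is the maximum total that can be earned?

2075

Rank every tier by rate: Park Build/tier1 25 > Meals/tier1 20 > Coat Drive/tier1 19 > Meals/tier2 17 > Cleanup/tier1 12 > Coat Drive/tier2 10 > Cleanup/tier2 8 > Park Build/tier2 7.
Park Build tier1 at 25: fill all 35 — 65 left.
Meals/tier1 (20): +25 — 40 left.
Fill Coat Drive tier1 block (10 at 19) — 30 left.
Meals/tier2: +30 of 45 at 17; pool empty.
Total = 25×35 + 20×25 + 19×10 + 17×30 = 2075.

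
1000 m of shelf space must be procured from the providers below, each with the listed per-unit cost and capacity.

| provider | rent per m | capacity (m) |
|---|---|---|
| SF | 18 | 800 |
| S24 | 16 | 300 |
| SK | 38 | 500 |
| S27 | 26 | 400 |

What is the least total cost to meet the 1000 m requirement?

17400

Use providers in increasing cost order.
Take 300 from S24 at 16 → need 700 more.
SF (18): take the remaining 700 → done.
S27, SK: unused.
Cost = 300×16 + 700×18 = 17400.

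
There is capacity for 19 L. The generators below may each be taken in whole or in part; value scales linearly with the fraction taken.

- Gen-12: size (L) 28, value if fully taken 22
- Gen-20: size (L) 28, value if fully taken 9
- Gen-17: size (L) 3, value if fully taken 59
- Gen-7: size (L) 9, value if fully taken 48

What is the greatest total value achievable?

112.5

Sort by value density: Gen-17 59/3≈19.7, Gen-7 48/9≈5.33, Gen-12 22/28≈0.786, Gen-20 9/28≈0.321.
All 3 L of Gen-17 fit (value 59) ; 16 remain.
Take all of Gen-7 (9 L, value 48) ; 7 L left.
7 L left: a 7/28 share of Gen-12 gives 22×7/28 = 5.5.
Total value = 112.5.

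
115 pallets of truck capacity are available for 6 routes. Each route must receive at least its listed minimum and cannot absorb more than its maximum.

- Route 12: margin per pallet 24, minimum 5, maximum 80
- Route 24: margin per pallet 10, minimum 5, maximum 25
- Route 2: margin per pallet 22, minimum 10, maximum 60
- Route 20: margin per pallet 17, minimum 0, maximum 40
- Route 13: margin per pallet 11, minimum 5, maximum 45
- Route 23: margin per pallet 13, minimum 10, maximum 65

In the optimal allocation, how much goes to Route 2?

Meeting every minimum uses 5+5+10+0+5+10 = 35 pallets, leaving 80.
Order the routes by margin per pallet: Route 12 24 > Route 2 22 > Route 20 17 > Route 23 13 > Route 13 11 > Route 24 10.
Give Route 12 75 more to hit its cap of 80 — 5 left.
Only 5 left; Route 2 takes them to reach 15.

15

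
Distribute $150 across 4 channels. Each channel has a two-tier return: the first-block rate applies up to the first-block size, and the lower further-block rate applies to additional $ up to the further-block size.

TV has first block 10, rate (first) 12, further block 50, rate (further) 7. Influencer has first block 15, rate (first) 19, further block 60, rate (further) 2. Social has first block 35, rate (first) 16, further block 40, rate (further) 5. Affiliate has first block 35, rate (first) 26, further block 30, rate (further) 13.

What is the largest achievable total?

2440

Order all 8 blocks by rate: Affiliate/first 26 > Influencer/first 19 > Social/first 16 > Affiliate/second 13 > TV/first 12 > TV/second 7 > Social/second 5 > Influencer/second 2.
Fill Affiliate first block (35 at 26) → 115 left.
Fill Influencer first block (15 at 19) → 100 left.
Fill Social first block (35 at 16) → 65 left.
Affiliate second at 13: fill all 30 → 35 left.
Fill TV first block (10 at 12) → 25 left.
25 remain; put them into TV second at 7.
Total = 26×35 + 19×15 + 16×35 + 13×30 + 12×10 + 7×25 = 2440.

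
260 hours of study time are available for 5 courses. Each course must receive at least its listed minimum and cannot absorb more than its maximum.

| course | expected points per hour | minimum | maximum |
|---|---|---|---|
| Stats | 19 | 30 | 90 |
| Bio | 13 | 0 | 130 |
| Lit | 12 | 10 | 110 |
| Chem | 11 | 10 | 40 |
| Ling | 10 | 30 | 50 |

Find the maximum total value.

3800

Meeting every minimum uses 30+0+10+10+30 = 80 hours, leaving 180.
Order the courses by expected points per hour: Stats 19 > Bio 13 > Lit 12 > Chem 11 > Ling 10.
Give Stats 60 more to hit its cap of 90 — 120 left.
Bio: +120 (room for 130) → 120. Pool exhausted.
Total = 19×90 + 13×120 + 12×10 + 11×10 + 10×30 = 3800.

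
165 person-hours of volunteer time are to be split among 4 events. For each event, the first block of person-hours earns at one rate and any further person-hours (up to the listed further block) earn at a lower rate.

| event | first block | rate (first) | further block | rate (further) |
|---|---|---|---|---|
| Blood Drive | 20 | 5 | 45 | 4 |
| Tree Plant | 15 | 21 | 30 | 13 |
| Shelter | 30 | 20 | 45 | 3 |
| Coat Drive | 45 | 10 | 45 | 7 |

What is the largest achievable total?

Order all 8 blocks by rate: Tree Plant/tier1 21 > Shelter/tier1 20 > Tree Plant/tier2 13 > Coat Drive/tier1 10 > Coat Drive/tier2 7 > Blood Drive/tier1 5 > Blood Drive/tier2 4 > Shelter/tier2 3.
Tree Plant/tier1 (21): +15 ; 150 left.
Fill Shelter tier1 block (30 at 20) ; 120 left.
Fill Tree Plant tier2 block (30 at 13) ; 90 left.
Coat Drive tier1 at 10: fill all 45 ; 45 left.
Coat Drive/tier2 (7): +45 ; 0 left.
Total = 21×15 + 20×30 + 13×30 + 10×45 + 7×45 = 2070.

2070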